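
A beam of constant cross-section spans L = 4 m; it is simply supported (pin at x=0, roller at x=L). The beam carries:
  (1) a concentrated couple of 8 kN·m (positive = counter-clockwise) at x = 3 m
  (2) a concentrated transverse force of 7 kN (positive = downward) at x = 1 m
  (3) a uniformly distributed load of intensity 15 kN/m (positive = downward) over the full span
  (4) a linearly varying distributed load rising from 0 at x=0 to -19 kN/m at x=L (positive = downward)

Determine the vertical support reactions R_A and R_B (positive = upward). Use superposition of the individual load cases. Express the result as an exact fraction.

Load 1 — applied couple M₀=8 kN·m at a=3 m (b=L-a=1):
  R_A = M₀/L = 8/4 = 2 kN
  R_B = -M₀/L = -8/4 = -2 kN
Load 2 — point force P=7 kN at a=1 m (b=L-a=3):
  R_A = Pb/L = 7·3/4 = 21/4 kN
  R_B = Pa/L = 7·1/4 = 7/4 kN
Load 3 — uniform load w=15 kN/m over full span:
  R_A = wL/2 = 15·4/2 = 30 kN
  R_B = wL/2 = 15·4/2 = 30 kN
Load 4 — triangular load w₀=-19 kN/m (0→w₀ over full span):
  R_A = w₀L/6 = (-19)·4/6 = -38/3 kN
  R_B = w₀L/3 = (-19)·4/3 = -76/3 kN
Superposition: R_A = 295/12 kN, R_B = 53/12 kN

R_A = 295/12 kN, R_B = 53/12 kN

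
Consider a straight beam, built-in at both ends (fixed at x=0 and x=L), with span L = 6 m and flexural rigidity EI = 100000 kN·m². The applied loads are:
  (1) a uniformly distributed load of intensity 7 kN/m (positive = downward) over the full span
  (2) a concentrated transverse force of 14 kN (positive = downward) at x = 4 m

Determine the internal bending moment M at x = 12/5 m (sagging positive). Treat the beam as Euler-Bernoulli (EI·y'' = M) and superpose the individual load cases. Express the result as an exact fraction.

M(12/5) = 2639/225 kN·m

Load 1 — uniform load w=7 kN/m over full span:
  M_1 = wLx/2 - wL²/12 - wx²/2 = 7·6·(12/5)/2 - 7·6²/12 - 7·(12/5)²/2 = 231/25 kN·m
Load 2 — point force P=14 kN at a=4 m (b=L-a=2):
  M_2 = Pb²(3a+b)x/L³ - Pab²/L²  [x≤a] = 14·2²·(3·4+2)·(12/5)/6³ - 14·4·2²/6² = 112/45 kN·m
Superposition: M = Σ M_i = 2639/225 kN·m ≈ 11.728889 kN·m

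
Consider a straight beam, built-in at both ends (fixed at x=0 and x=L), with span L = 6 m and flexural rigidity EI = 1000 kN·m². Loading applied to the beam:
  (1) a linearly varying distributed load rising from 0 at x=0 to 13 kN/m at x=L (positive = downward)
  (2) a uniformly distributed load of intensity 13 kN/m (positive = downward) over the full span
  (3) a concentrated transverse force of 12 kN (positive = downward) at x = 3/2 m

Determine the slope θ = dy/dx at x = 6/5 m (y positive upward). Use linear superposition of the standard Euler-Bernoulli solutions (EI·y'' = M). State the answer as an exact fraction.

Load 1 — triangular load w₀=13 kN/m (0→w₀ over full span):
  θ_1 = -w₀(2x(L-x)(L-2x)(x+2L)+x²(L-x)²)/(120LEI) = -13·(2·(6/5)·(6-(6/5))·(6-2·(6/5))·((6/5)+2·6)+(6/5)²·(6-(6/5))²)/(120·6·1000) = -819/78125 rad
Load 2 — uniform load w=13 kN/m over full span:
  θ_2 = -wx(L-x)(L-2x)/(12EI) = -13·(6/5)·(6-(6/5))·(6-2·(6/5))/(12·1000) = -351/15625 rad
Load 3 — point force P=12 kN at a=3/2 m (b=L-a=9/2):
  θ_3 = -Pb²x(2aL-(3a+b)x)/(2L³EI)  [x≤a] = -12·(9/2)²·(6/5)·(2·(3/2)·6-(3·(3/2)+(9/2))·(6/5))/(2·6³·1000) = -243/50000 rad
Superposition: θ = Σ θ_i = -47259/1250000 rad ≈ -0.037807 rad

θ(6/5) = -47259/1250000 rad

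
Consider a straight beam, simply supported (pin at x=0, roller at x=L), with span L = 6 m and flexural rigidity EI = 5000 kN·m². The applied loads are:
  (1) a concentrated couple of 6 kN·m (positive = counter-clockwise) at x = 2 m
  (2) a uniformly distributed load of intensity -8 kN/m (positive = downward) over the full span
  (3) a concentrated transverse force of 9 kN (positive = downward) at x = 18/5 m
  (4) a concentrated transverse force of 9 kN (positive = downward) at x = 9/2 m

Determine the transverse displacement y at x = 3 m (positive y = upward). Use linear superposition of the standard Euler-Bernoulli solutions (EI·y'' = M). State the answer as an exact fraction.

y(3) = 305697/20000000 m

Load 1 — applied couple M₀=6 kN·m at a=2 m (b=L-a=4):
  y_1 = (M₀x³/(6L)-M₀(x-a)²/2+C₁x)/EI  [x>a] with C₁=M₀(3b²-L²)/(6L)=2 = (6·3³/(6·6)-6·(3-2)²/2+2·3)/5000 = 3/2000 m
Load 2 — uniform load w=-8 kN/m over full span:
  y_2 = -wx(L³-2Lx²+x³)/(24EI) = -(-8)·3·(6³-2·6·3²+3³)/(24·5000) = 27/1000 m
Load 3 — point force P=9 kN at a=18/5 m (b=L-a=12/5):
  y_3 = -Pbx(L²-b²-x²)/(6LEI)  [x≤a] = -9·(12/5)·3·(6²-(12/5)²-3²)/(6·6·5000) = -4779/625000 m
Load 4 — point force P=9 kN at a=9/2 m (b=L-a=3/2):
  y_4 = -Pbx(L²-b²-x²)/(6LEI)  [x≤a] = -9·(3/2)·3·(6²-(3/2)²-3²)/(6·6·5000) = -891/160000 m
Superposition: y = Σ y_i = 305697/20000000 m ≈ 0.015285 m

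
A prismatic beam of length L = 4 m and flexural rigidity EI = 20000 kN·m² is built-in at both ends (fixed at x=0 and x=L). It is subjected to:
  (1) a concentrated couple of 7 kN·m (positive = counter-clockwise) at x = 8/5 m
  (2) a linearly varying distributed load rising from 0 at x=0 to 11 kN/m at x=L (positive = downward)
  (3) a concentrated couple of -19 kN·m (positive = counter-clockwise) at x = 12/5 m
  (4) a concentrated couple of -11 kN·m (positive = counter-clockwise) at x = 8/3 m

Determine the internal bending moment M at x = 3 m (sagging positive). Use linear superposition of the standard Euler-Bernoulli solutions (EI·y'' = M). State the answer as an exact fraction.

M(3) = 1901/200 kN·m

Load 1 — applied couple M₀=7 kN·m at a=8/5 m (b=L-a=12/5):
  M_1 = R_Ax - M_A - M₀  [x>a] with R_A=63/25, M_A=21/25 = (63/25)·3 - (21/25) - 7 = -7/25 kN·m
Load 2 — triangular load w₀=11 kN/m (0→w₀ over full span):
  M_2 = 3w₀Lx/20 - w₀L²/30 - w₀x³/(6L) = 3·11·4·3/20 - 11·4²/30 - 11·3³/(6·4) = 187/120 kN·m
Load 3 — applied couple M₀=-19 kN·m at a=12/5 m (b=L-a=8/5):
  M_3 = R_Ax - M_A - M₀  [x>a] with R_A=-171/25, M_A=-152/25 = (-171/25)·3 - (-152/25) - (-19) = 114/25 kN·m
Load 4 — applied couple M₀=-11 kN·m at a=8/3 m (b=L-a=4/3):
  M_4 = R_Ax - M_A - M₀  [x>a] with R_A=-11/3, M_A=-11/3 = (-11/3)·3 - (-11/3) - (-11) = 11/3 kN·m
Superposition: M = Σ M_i = 1901/200 kN·m ≈ 9.505000 kN·m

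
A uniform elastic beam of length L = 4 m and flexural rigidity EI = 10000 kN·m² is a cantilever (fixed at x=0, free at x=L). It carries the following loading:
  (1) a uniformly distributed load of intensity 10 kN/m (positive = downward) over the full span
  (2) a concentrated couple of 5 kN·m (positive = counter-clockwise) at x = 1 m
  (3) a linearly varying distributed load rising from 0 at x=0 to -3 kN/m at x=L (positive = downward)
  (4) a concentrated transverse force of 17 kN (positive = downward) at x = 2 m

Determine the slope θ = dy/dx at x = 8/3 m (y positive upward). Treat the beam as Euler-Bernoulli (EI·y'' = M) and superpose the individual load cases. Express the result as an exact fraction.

Load 1 — uniform load w=10 kN/m over full span:
  θ_1 = -wx(x²-3Lx+3L²)/(6EI) = -10·(8/3)·((8/3)²-3·4·(8/3)+3·4²)/(6·10000) = -104/10125 rad
Load 2 — applied couple M₀=5 kN·m at a=1 m (b=L-a=3):
  θ_2 = M₀a/EI  [x>a] = 5·1/10000 = 1/2000 rad
Load 3 — triangular load w₀=-3 kN/m (0→w₀ over full span):
  θ_3 = (w₀Lx²/4-w₀L²x/3-w₀x⁴/(24L))/EI = ((-3)·4·(8/3)²/4-(-3)·4²·(8/3)/3-(-3)·(8/3)⁴/(24·4))/10000 = 116/50625 rad
Load 4 — point force P=17 kN at a=2 m (b=L-a=2):
  θ_4 = -Pa²/(2EI)  [x>a] = -17·2²/(2·10000) = -17/5000 rad
Superposition: θ = Σ θ_i = -8813/810000 rad ≈ -0.010880 rad

θ(8/3) = -8813/810000 rad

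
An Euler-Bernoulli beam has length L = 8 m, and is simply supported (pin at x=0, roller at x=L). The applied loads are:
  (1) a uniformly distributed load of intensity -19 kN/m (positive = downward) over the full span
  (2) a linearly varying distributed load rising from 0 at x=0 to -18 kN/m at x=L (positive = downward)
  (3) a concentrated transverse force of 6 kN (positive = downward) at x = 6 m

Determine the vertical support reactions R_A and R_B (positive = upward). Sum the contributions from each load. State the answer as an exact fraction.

R_A = -197/2 kN, R_B = -239/2 kN

Load 1 — uniform load w=-19 kN/m over full span:
  R_A = wL/2 = (-19)·8/2 = -76 kN
  R_B = wL/2 = (-19)·8/2 = -76 kN
Load 2 — triangular load w₀=-18 kN/m (0→w₀ over full span):
  R_A = w₀L/6 = (-18)·8/6 = -24 kN
  R_B = w₀L/3 = (-18)·8/3 = -48 kN
Load 3 — point force P=6 kN at a=6 m (b=L-a=2):
  R_A = Pb/L = 6·2/8 = 3/2 kN
  R_B = Pa/L = 6·6/8 = 9/2 kN
Superposition: R_A = -197/2 kN, R_B = -239/2 kN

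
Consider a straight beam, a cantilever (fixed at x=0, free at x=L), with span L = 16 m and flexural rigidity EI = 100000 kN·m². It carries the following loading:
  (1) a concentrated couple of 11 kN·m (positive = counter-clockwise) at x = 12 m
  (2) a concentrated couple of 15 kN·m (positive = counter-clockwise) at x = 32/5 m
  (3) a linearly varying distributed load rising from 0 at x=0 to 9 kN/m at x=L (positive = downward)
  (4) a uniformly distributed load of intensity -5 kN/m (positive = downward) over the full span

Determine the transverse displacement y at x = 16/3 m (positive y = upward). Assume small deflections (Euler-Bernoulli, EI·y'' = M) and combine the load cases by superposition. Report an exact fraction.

y(16/3) = -57128/3796875 m

Load 1 — applied couple M₀=11 kN·m at a=12 m (b=L-a=4):
  y_1 = M₀x²/(2EI)  [x≤a] = 11·(16/3)²/(2·100000) = 44/28125 m
Load 2 — applied couple M₀=15 kN·m at a=32/5 m (b=L-a=48/5):
  y_2 = M₀x²/(2EI)  [x≤a] = 15·(16/3)²/(2·100000) = 4/1875 m
Load 3 — triangular load w₀=9 kN/m (0→w₀ over full span):
  y_3 = (w₀Lx³/12-w₀L²x²/6-w₀x⁵/(120L))/EI = (9·16·(16/3)³/12-9·16²·(16/3)²/6-9·(16/3)⁵/(120·16))/100000 = -115456/1265625 m
Load 4 — uniform load w=-5 kN/m over full span:
  y_4 = -wx²(x²-4Lx+6L²)/(24EI) = -(-5)·(16/3)²·((16/3)²-4·16·(16/3)+6·16²)/(24·100000) = 11008/151875 m
Superposition: y = Σ y_i = -57128/3796875 m ≈ -0.015046 m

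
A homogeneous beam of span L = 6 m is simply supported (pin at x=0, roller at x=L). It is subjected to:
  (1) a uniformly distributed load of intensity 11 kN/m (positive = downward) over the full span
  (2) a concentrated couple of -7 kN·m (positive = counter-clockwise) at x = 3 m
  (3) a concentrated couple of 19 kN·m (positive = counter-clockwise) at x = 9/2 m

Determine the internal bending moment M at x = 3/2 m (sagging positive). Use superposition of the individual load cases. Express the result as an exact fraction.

Load 1 — uniform load w=11 kN/m over full span:
  M_1 = wx(L-x)/2 = 11·(3/2)·(6-(3/2))/2 = 297/8 kN·m
Load 2 — applied couple M₀=-7 kN·m at a=3 m (b=L-a=3):
  M_2 = M₀x/L  [x≤a] = (-7)·(3/2)/6 = -7/4 kN·m
Load 3 — applied couple M₀=19 kN·m at a=9/2 m (b=L-a=3/2):
  M_3 = M₀x/L  [x≤a] = 19·(3/2)/6 = 19/4 kN·m
Superposition: M = Σ M_i = 321/8 kN·m ≈ 40.125000 kN·m

M(3/2) = 321/8 kN·m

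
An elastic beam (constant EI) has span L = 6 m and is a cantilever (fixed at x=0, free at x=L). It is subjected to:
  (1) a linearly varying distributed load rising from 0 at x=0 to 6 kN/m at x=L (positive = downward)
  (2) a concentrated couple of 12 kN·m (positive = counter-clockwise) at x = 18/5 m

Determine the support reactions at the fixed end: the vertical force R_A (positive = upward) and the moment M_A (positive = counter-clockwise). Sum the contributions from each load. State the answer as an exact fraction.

R_A = 18 kN, M_A = 60 kN·m

Load 1 — triangular load w₀=6 kN/m (0→w₀ over full span):
  R_A = w₀L/2 = 6·6/2 = 18 kN
  M_A = w₀L²/3 = 6·6²/3 = 72 kN·m
Load 2 — applied couple M₀=12 kN·m at a=18/5 m (b=L-a=12/5):
  R_A = 0 kN
  M_A = -M₀ = -12 kN·m
Superposition: R_A = 18 kN, M_A = 60 kN·m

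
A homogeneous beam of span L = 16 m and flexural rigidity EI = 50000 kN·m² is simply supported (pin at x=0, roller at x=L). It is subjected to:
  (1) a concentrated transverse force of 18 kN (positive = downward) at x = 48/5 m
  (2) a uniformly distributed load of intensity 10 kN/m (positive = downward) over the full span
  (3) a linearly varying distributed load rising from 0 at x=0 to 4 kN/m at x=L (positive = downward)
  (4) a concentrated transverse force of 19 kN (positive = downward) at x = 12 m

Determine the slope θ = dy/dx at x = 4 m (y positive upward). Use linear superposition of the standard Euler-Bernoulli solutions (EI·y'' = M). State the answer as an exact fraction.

Load 1 — point force P=18 kN at a=48/5 m (b=L-a=32/5):
  θ_1 = -Pb(L²-b²-3x²)/(6LEI)  [x≤a] = -18·(32/5)·(16²-(32/5)²-3·4²)/(6·16·50000) = -1566/390625 rad
Load 2 — uniform load w=10 kN/m over full span:
  θ_2 = -w(L³-6Lx²+4x³)/(24EI) = -10·(16³-6·16·4²+4·4³)/(24·50000) = -44/1875 rad
Load 3 — triangular load w₀=4 kN/m (0→w₀ over full span):
  θ_3 = -w₀(7L⁴-30L²x²+15x⁴)/(360LEI) = -4·(7·16⁴-30·16²·4²+15·4⁴)/(360·16·50000) = -1327/281250 rad
Load 4 — point force P=19 kN at a=12 m (b=L-a=4):
  θ_4 = -Pb(L²-b²-3x²)/(6LEI)  [x≤a] = -19·4·(16²-4²-3·4²)/(6·16·50000) = -19/6250 rad
Superposition: θ = Σ θ_i = -123869/3515625 rad ≈ -0.035234 rad

θ(4) = -123869/3515625 rad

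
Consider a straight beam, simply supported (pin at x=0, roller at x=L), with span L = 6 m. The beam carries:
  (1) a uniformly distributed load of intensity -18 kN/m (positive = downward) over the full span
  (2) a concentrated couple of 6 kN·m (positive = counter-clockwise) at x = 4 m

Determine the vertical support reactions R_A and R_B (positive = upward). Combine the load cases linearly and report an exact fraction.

Load 1 — uniform load w=-18 kN/m over full span:
  R_A = wL/2 = (-18)·6/2 = -54 kN
  R_B = wL/2 = (-18)·6/2 = -54 kN
Load 2 — applied couple M₀=6 kN·m at a=4 m (b=L-a=2):
  R_A = M₀/L = 6/6 = 1 kN
  R_B = -M₀/L = -6/6 = -1 kN
Superposition: R_A = -53 kN, R_B = -55 kN

R_A = -53 kN, R_B = -55 kN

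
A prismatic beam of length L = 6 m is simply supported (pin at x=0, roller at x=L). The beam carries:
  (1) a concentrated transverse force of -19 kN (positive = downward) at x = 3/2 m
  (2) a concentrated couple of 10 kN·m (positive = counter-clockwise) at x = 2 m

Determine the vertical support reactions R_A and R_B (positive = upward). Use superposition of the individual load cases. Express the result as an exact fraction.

R_A = -151/12 kN, R_B = -77/12 kN

Load 1 — point force P=-19 kN at a=3/2 m (b=L-a=9/2):
  R_A = Pb/L = (-19)·(9/2)/6 = -57/4 kN
  R_B = Pa/L = (-19)·(3/2)/6 = -19/4 kN
Load 2 — applied couple M₀=10 kN·m at a=2 m (b=L-a=4):
  R_A = M₀/L = 10/6 = 5/3 kN
  R_B = -M₀/L = -10/6 = -5/3 kN
Superposition: R_A = -151/12 kN, R_B = -77/12 kN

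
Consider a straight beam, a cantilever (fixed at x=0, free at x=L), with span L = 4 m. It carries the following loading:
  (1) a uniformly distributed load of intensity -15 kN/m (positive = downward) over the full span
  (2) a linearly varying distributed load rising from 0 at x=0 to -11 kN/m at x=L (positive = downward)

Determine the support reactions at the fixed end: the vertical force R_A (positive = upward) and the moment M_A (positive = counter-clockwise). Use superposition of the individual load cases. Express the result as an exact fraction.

R_A = -82 kN, M_A = -536/3 kN·m

Load 1 — uniform load w=-15 kN/m over full span:
  R_A = wL = (-15)·4 = -60 kN
  M_A = wL²/2 = (-15)·4²/2 = -120 kN·m
Load 2 — triangular load w₀=-11 kN/m (0→w₀ over full span):
  R_A = w₀L/2 = (-11)·4/2 = -22 kN
  M_A = w₀L²/3 = (-11)·4²/3 = -176/3 kN·m
Superposition: R_A = -82 kN, M_A = -536/3 kN·m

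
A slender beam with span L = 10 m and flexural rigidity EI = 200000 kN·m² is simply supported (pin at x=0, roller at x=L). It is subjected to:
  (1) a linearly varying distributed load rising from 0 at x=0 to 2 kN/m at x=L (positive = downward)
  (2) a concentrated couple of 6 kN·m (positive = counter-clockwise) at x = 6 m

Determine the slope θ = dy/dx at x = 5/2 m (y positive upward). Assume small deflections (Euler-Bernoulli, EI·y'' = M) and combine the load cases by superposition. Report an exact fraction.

Load 1 — triangular load w₀=2 kN/m (0→w₀ over full span):
  θ_1 = -w₀(7L⁴-30L²x²+15x⁴)/(360LEI) = -2·(7·10⁴-30·10²·(5/2)²+15·(5/2)⁴)/(360·10·200000) = -1327/9216000 rad
Load 2 — applied couple M₀=6 kN·m at a=6 m (b=L-a=4):
  θ_2 = (M₀x²/(2L)+C₁)/EI  [x≤a] with C₁=M₀(3b²-L²)/(6L)=-26/5 = (6·(5/2)²/(2·10)+(-26/5))/200000 = -133/8000000 rad
Superposition: θ = Σ θ_i = -185027/1152000000 rad ≈ -0.000161 rad

θ(5/2) = -185027/1152000000 rad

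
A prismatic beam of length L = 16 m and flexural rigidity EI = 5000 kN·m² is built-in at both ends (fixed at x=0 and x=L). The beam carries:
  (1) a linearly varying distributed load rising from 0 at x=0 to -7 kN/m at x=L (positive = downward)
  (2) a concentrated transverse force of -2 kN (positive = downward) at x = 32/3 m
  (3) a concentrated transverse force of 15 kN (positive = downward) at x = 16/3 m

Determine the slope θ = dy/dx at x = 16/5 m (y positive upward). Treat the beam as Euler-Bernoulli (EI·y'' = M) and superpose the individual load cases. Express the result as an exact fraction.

θ(16/5) = 116192/10546875 rad

Load 1 — triangular load w₀=-7 kN/m (0→w₀ over full span):
  θ_1 = -w₀(2x(L-x)(L-2x)(x+2L)+x²(L-x)²)/(120LEI) = -(-7)·(2·(16/5)·(16-(16/5))·(16-2·(16/5))·((16/5)+2·16)+(16/5)²·(16-(16/5))²)/(120·16·5000) = 25088/1171875 rad
Load 2 — point force P=-2 kN at a=32/3 m (b=L-a=16/3):
  θ_2 = -Pb²x(2aL-(3a+b)x)/(2L³EI)  [x≤a] = -(-2)·(16/3)²·(16/5)·(2·(32/3)·16-(3·(32/3)+(16/3))·(16/5))/(2·16³·5000) = 416/421875 rad
Load 3 — point force P=15 kN at a=16/3 m (b=L-a=32/3):
  θ_3 = -Pb²x(2aL-(3a+b)x)/(2L³EI)  [x≤a] = -15·(32/3)²·(16/5)·(2·(16/3)·16-(3·(16/3)+(32/3))·(16/5))/(2·16³·5000) = -64/5625 rad
Superposition: θ = Σ θ_i = 116192/10546875 rad ≈ 0.011017 rad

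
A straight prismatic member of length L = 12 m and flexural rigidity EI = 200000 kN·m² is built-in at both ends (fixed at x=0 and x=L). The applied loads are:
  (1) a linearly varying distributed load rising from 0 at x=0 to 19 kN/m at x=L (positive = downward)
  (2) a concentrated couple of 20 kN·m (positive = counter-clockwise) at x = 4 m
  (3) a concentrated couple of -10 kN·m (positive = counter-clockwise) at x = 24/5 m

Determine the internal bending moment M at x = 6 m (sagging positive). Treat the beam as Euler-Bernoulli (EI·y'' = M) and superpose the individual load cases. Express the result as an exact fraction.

Load 1 — triangular load w₀=19 kN/m (0→w₀ over full span):
  M_1 = 3w₀Lx/20 - w₀L²/30 - w₀x³/(6L) = 3·19·12·6/20 - 19·12²/30 - 19·6³/(6·12) = 57 kN·m
Load 2 — applied couple M₀=20 kN·m at a=4 m (b=L-a=8):
  M_2 = R_Ax - M_A - M₀  [x>a] with R_A=20/9, M_A=0 = (20/9)·6 - 0 - 20 = -20/3 kN·m
Load 3 — applied couple M₀=-10 kN·m at a=24/5 m (b=L-a=36/5):
  M_3 = R_Ax - M_A - M₀  [x>a] with R_A=-6/5, M_A=-6/5 = (-6/5)·6 - (-6/5) - (-10) = 4 kN·m
Superposition: M = Σ M_i = 163/3 kN·m ≈ 54.333333 kN·m

M(6) = 163/3 kN·m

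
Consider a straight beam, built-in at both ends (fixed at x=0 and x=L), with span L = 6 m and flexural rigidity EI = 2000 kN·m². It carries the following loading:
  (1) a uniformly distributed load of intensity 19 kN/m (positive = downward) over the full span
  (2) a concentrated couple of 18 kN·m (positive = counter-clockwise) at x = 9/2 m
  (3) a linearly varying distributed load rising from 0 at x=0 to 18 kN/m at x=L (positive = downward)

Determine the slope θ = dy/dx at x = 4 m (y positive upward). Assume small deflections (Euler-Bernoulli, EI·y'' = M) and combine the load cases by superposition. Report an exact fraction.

θ(4) = 1231/60000 rad

Load 1 — uniform load w=19 kN/m over full span:
  θ_1 = -wx(L-x)(L-2x)/(12EI) = -19·4·(6-4)·(6-2·4)/(12·2000) = 19/1500 rad
Load 2 — applied couple M₀=18 kN·m at a=9/2 m (b=L-a=3/2):
  θ_2 = (R_Ax²/2 - M_Ax)/EI  [x≤a] with R_A=27/8, M_A=45/8 = ((27/8)·4²/2 - (45/8)·4)/2000 = 9/4000 rad
Load 3 — triangular load w₀=18 kN/m (0→w₀ over full span):
  θ_3 = -w₀(2x(L-x)(L-2x)(x+2L)+x²(L-x)²)/(120LEI) = -18·(2·4·(6-4)·(6-2·4)·(4+2·6)+4²·(6-4)²)/(120·6·2000) = 7/1250 rad
Superposition: θ = Σ θ_i = 1231/60000 rad ≈ 0.020517 rad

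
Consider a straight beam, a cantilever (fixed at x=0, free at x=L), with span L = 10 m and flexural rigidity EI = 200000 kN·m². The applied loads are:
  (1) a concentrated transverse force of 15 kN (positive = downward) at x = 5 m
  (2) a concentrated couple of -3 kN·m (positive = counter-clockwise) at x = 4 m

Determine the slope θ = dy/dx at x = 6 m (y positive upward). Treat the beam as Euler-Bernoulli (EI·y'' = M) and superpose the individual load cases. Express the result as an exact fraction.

Load 1 — point force P=15 kN at a=5 m (b=L-a=5):
  θ_1 = -Pa²/(2EI)  [x>a] = -15·5²/(2·200000) = -3/3200 rad
Load 2 — applied couple M₀=-3 kN·m at a=4 m (b=L-a=6):
  θ_2 = M₀a/EI  [x>a] = (-3)·4/200000 = -3/50000 rad
Superposition: θ = Σ θ_i = -399/400000 rad ≈ -0.000997 rad

θ(6) = -399/400000 rad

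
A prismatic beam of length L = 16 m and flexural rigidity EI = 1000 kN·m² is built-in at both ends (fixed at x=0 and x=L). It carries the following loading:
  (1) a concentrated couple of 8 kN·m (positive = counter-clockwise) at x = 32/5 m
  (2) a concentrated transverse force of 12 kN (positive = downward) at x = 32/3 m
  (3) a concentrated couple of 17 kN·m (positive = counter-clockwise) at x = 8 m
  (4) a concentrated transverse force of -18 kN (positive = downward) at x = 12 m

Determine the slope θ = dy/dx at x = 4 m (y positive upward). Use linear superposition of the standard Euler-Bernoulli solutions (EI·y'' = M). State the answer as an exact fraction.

θ(4) = -283/100000 rad

Load 1 — applied couple M₀=8 kN·m at a=32/5 m (b=L-a=48/5):
  θ_1 = (R_Ax²/2 - M_Ax)/EI  [x≤a] with R_A=18/25, M_A=24/25 = ((18/25)·4²/2 - (24/25)·4)/1000 = 6/3125 rad
Load 2 — point force P=12 kN at a=32/3 m (b=L-a=16/3):
  θ_2 = -Pb²x(2aL-(3a+b)x)/(2L³EI)  [x≤a] = -12·(16/3)²·4·(2·(32/3)·16-(3·(32/3)+(16/3))·4)/(2·16³·1000) = -4/125 rad
Load 3 — applied couple M₀=17 kN·m at a=8 m (b=L-a=8):
  θ_3 = (R_Ax²/2 - M_Ax)/EI  [x≤a] with R_A=51/32, M_A=17/4 = ((51/32)·4²/2 - (17/4)·4)/1000 = -17/4000 rad
Load 4 — point force P=-18 kN at a=12 m (b=L-a=4):
  θ_4 = -Pb²x(2aL-(3a+b)x)/(2L³EI)  [x≤a] = -(-18)·4²·4·(2·12·16-(3·12+4)·4)/(2·16³·1000) = 63/2000 rad
Superposition: θ = Σ θ_i = -283/100000 rad ≈ -0.002830 rad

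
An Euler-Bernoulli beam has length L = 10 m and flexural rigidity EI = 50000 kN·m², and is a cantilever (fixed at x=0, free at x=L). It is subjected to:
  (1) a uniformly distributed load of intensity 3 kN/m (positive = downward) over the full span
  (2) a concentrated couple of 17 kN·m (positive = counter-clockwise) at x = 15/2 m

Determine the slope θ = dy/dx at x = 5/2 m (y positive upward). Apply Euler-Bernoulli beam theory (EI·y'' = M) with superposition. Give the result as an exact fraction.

Load 1 — uniform load w=3 kN/m over full span:
  θ_1 = -wx(x²-3Lx+3L²)/(6EI) = -3·(5/2)·((5/2)²-3·10·(5/2)+3·10²)/(6·50000) = -37/6400 rad
Load 2 — applied couple M₀=17 kN·m at a=15/2 m (b=L-a=5/2):
  θ_2 = M₀x/EI  [x≤a] = 17·(5/2)/50000 = 17/20000 rad
Superposition: θ = Σ θ_i = -789/160000 rad ≈ -0.004931 rad

θ(5/2) = -789/160000 rad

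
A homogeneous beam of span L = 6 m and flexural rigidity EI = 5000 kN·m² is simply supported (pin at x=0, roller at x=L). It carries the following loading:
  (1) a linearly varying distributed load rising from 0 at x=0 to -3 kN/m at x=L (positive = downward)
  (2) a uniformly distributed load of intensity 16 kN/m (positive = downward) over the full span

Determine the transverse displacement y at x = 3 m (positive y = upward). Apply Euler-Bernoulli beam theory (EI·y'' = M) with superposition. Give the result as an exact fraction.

Load 1 — triangular load w₀=-3 kN/m (0→w₀ over full span):
  y_1 = -w₀x(7L⁴-10L²x²+3x⁴)/(360LEI) = -(-3)·3·(7·6⁴-10·6²·3²+3·3⁴)/(360·6·5000) = 81/16000 m
Load 2 — uniform load w=16 kN/m over full span:
  y_2 = -wx(L³-2Lx²+x³)/(24EI) = -16·3·(6³-2·6·3²+3³)/(24·5000) = -27/500 m
Superposition: y = Σ y_i = -783/16000 m ≈ -0.048938 m

y(3) = -783/16000 m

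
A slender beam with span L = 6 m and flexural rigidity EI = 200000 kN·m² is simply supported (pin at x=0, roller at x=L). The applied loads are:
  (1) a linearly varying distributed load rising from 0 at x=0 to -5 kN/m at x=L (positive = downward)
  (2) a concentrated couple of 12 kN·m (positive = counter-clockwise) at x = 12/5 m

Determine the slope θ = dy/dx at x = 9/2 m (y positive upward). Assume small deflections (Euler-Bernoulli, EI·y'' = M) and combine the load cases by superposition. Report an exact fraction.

Load 1 — triangular load w₀=-5 kN/m (0→w₀ over full span):
  θ_1 = -w₀(7L⁴-30L²x²+15x⁴)/(360LEI) = -(-5)·(7·6⁴-30·6²·(9/2)²+15·(9/2)⁴)/(360·6·200000) = -3939/51200000 rad
Load 2 — applied couple M₀=12 kN·m at a=12/5 m (b=L-a=18/5):
  θ_2 = (M₀x²/(2L)-M₀(x-a)+C₁)/EI  [x>a] with C₁=M₀(3b²-L²)/(6L)=24/25 = (12·(9/2)²/(2·6)-12·((9/2)-(12/5))+(24/25))/200000 = -399/20000000 rad
Superposition: θ = Σ θ_i = -124011/1280000000 rad ≈ -0.000097 rad

θ(9/2) = -124011/1280000000 rad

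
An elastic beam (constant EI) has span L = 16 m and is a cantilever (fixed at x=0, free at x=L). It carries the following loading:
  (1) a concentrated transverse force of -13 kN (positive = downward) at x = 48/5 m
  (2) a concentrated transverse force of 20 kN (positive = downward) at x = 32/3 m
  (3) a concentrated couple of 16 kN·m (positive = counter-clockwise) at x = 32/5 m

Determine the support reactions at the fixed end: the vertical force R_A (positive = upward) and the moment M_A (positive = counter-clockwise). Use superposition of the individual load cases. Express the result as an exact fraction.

R_A = 7 kN, M_A = 1088/15 kN·m

Load 1 — point force P=-13 kN at a=48/5 m (b=L-a=32/5):
  R_A = P = (-13) = -13 kN
  M_A = Pa = (-13)·(48/5) = -624/5 kN·m
Load 2 — point force P=20 kN at a=32/3 m (b=L-a=16/3):
  R_A = P = 20 kN
  M_A = Pa = 20·(32/3) = 640/3 kN·m
Load 3 — applied couple M₀=16 kN·m at a=32/5 m (b=L-a=48/5):
  R_A = 0 kN
  M_A = -M₀ = -16 kN·m
Superposition: R_A = 7 kN, M_A = 1088/15 kN·m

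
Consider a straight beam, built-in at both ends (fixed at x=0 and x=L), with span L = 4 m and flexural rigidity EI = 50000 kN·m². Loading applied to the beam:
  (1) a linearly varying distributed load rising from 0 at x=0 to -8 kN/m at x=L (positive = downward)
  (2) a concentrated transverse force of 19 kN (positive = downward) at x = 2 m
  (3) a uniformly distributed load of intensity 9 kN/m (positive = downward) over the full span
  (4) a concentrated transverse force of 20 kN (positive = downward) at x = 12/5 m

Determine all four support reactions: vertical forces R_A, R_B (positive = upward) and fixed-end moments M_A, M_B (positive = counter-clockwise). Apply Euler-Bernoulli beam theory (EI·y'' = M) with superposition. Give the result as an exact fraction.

R_A = 1487/50 kN, M_A = 3737/150 kN·m, R_B = 1463/50 kN, M_B = -1331/50 kN·m

Load 1 — triangular load w₀=-8 kN/m (0→w₀ over full span):
  R_A = 3w₀L/20 = 3·(-8)·4/20 = -24/5 kN
  M_A = w₀L²/30 = (-8)·4²/30 = -64/15 kN·m
  R_B = 7w₀L/20 = 7·(-8)·4/20 = -56/5 kN
  M_B = -w₀L²/20 = -(-8)·4²/20 = 32/5 kN·m
Load 2 — point force P=19 kN at a=2 m (b=L-a=2):
  R_A = Pb²(3a+b)/L³ = 19·2²·(3·2+2)/4³ = 19/2 kN
  M_A = Pab²/L² = 19·2·2²/4² = 19/2 kN·m
  R_B = Pa²(a+3b)/L³ = 19·2²·(2+3·2)/4³ = 19/2 kN
  M_B = -Pa²b/L² = -19·2²·2/4² = -19/2 kN·m
Load 3 — uniform load w=9 kN/m over full span:
  R_A = wL/2 = 9·4/2 = 18 kN
  M_A = wL²/12 = 9·4²/12 = 12 kN·m
  R_B = wL/2 = 9·4/2 = 18 kN
  M_B = -wL²/12 = -9·4²/12 = -12 kN·m
Load 4 — point force P=20 kN at a=12/5 m (b=L-a=8/5):
  R_A = Pb²(3a+b)/L³ = 20·(8/5)²·(3·(12/5)+(8/5))/4³ = 176/25 kN
  M_A = Pab²/L² = 20·(12/5)·(8/5)²/4² = 192/25 kN·m
  R_B = Pa²(a+3b)/L³ = 20·(12/5)²·((12/5)+3·(8/5))/4³ = 324/25 kN
  M_B = -Pa²b/L² = -20·(12/5)²·(8/5)/4² = -288/25 kN·m
Superposition: R_A = 1487/50 kN, M_A = 3737/150 kN·m, R_B = 1463/50 kN, M_B = -1331/50 kN·m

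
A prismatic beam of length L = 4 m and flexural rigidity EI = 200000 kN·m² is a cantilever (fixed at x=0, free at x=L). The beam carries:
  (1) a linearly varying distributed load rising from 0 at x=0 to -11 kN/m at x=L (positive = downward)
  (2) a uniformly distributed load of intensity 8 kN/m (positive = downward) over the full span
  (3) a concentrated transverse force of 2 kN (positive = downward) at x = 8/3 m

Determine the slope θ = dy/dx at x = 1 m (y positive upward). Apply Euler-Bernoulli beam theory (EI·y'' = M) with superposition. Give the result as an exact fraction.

Load 1 — triangular load w₀=-11 kN/m (0→w₀ over full span):
  θ_1 = (w₀Lx²/4-w₀L²x/3-w₀x⁴/(24L))/EI = ((-11)·4·1²/4-(-11)·4²·1/3-(-11)·1⁴/(24·4))/200000 = 1529/6400000 rad
Load 2 — uniform load w=8 kN/m over full span:
  θ_2 = -wx(x²-3Lx+3L²)/(6EI) = -8·1·(1²-3·4·1+3·4²)/(6·200000) = -37/150000 rad
Load 3 — point force P=2 kN at a=8/3 m (b=L-a=4/3):
  θ_3 = -Px(2a-x)/(2EI)  [x≤a] = -2·1·(2·(8/3)-1)/(2·200000) = -13/600000 rad
Superposition: θ = Σ θ_i = -113/3840000 rad ≈ -0.000029 rad

θ(1) = -113/3840000 rad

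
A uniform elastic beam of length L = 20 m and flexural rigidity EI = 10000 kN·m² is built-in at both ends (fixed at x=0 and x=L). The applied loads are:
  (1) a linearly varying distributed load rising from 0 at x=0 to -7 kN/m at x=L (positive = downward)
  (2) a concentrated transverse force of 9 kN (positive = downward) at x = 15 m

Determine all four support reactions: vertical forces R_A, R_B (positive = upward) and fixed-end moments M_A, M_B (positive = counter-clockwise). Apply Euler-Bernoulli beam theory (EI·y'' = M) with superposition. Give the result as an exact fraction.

R_A = -627/32 kN, M_A = -4075/48 kN·m, R_B = -1325/32 kN, M_B = 1835/16 kN·m

Load 1 — triangular load w₀=-7 kN/m (0→w₀ over full span):
  R_A = 3w₀L/20 = 3·(-7)·20/20 = -21 kN
  M_A = w₀L²/30 = (-7)·20²/30 = -280/3 kN·m
  R_B = 7w₀L/20 = 7·(-7)·20/20 = -49 kN
  M_B = -w₀L²/20 = -(-7)·20²/20 = 140 kN·m
Load 2 — point force P=9 kN at a=15 m (b=L-a=5):
  R_A = Pb²(3a+b)/L³ = 9·5²·(3·15+5)/20³ = 45/32 kN
  M_A = Pab²/L² = 9·15·5²/20² = 135/16 kN·m
  R_B = Pa²(a+3b)/L³ = 9·15²·(15+3·5)/20³ = 243/32 kN
  M_B = -Pa²b/L² = -9·15²·5/20² = -405/16 kN·m
Superposition: R_A = -627/32 kN, M_A = -4075/48 kN·m, R_B = -1325/32 kN, M_B = 1835/16 kN·m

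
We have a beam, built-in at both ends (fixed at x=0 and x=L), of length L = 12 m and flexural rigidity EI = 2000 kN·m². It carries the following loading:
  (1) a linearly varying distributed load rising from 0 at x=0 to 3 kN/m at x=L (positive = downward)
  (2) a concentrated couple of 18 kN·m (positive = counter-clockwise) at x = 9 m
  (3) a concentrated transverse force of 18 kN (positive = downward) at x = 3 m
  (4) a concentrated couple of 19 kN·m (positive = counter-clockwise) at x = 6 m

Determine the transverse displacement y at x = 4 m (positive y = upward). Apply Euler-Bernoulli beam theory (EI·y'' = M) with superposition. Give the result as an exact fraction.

y(4) = -917/10000 m

Load 1 — triangular load w₀=3 kN/m (0→w₀ over full span):
  y_1 = -w₀x²(L-x)²(x+2L)/(120LEI) = -3·4²·(12-4)²·(4+2·12)/(120·12·2000) = -56/1875 m
Load 2 — applied couple M₀=18 kN·m at a=9 m (b=L-a=3):
  y_2 = (R_Ax³/6 - M_Ax²/2)/EI  [x≤a] with R_A=27/16, M_A=45/8 = ((27/16)·4³/6 - (45/8)·4²/2)/2000 = -27/2000 m
Load 3 — point force P=18 kN at a=3 m (b=L-a=9):
  y_3 = -Pa²(L-x)²(3bL-(3b+a)(L-x))/(6L³EI)  [x>a] = -18·3²·(12-4)²·(3·9·12-(3·9+3)·(12-4))/(6·12³·2000) = -21/500 m
Load 4 — applied couple M₀=19 kN·m at a=6 m (b=L-a=6):
  y_4 = (R_Ax³/6 - M_Ax²/2)/EI  [x≤a] with R_A=19/8, M_A=19/4 = ((19/8)·4³/6 - (19/4)·4²/2)/2000 = -19/3000 m
Superposition: y = Σ y_i = -917/10000 m ≈ -0.091700 m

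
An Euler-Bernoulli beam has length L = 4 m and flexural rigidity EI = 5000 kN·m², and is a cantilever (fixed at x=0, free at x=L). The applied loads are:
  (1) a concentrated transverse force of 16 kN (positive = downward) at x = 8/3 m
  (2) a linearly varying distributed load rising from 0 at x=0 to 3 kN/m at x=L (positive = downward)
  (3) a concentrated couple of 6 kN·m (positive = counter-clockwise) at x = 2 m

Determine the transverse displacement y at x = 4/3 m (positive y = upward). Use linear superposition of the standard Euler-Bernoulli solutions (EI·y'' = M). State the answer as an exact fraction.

Load 1 — point force P=16 kN at a=8/3 m (b=L-a=4/3):
  y_1 = -Px²(3a-x)/(6EI)  [x≤a] = -16·(4/3)²·(3·(8/3)-(4/3))/(6·5000) = -64/10125 m
Load 2 — triangular load w₀=3 kN/m (0→w₀ over full span):
  y_2 = (w₀Lx³/12-w₀L²x²/6-w₀x⁵/(120L))/EI = (3·4·(4/3)³/12-3·4²·(4/3)²/6-3·(4/3)⁵/(120·4))/5000 = -1804/759375 m
Load 3 — applied couple M₀=6 kN·m at a=2 m (b=L-a=2):
  y_3 = M₀x²/(2EI)  [x≤a] = 6·(4/3)²/(2·5000) = 2/1875 m
Superposition: y = Σ y_i = -5794/759375 m ≈ -0.007630 m

y(4/3) = -5794/759375 m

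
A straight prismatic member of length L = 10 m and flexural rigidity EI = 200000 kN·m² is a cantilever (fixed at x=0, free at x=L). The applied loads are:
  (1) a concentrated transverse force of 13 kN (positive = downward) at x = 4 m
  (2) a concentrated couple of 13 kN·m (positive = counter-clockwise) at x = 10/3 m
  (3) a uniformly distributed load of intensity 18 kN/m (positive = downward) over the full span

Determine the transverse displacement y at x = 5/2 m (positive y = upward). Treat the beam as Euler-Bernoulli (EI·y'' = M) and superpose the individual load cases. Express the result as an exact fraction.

Load 1 — point force P=13 kN at a=4 m (b=L-a=6):
  y_1 = -Px²(3a-x)/(6EI)  [x≤a] = -13·(5/2)²·(3·4-(5/2))/(6·200000) = -247/384000 m
Load 2 — applied couple M₀=13 kN·m at a=10/3 m (b=L-a=20/3):
  y_2 = M₀x²/(2EI)  [x≤a] = 13·(5/2)²/(2·200000) = 13/64000 m
Load 3 — uniform load w=18 kN/m over full span:
  y_3 = -wx²(x²-4Lx+6L²)/(24EI) = -18·(5/2)²·((5/2)²-4·10·(5/2)+6·10²)/(24·200000) = -243/20480 m
Superposition: y = Σ y_i = -18901/1536000 m ≈ -0.012305 m

y(5/2) = -18901/1536000 m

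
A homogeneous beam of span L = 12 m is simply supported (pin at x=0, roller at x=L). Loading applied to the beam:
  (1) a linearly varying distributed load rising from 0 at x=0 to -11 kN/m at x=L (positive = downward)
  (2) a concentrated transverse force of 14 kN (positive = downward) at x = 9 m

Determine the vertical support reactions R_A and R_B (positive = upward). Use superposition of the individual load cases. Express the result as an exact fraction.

R_A = -37/2 kN, R_B = -67/2 kN

Load 1 — triangular load w₀=-11 kN/m (0→w₀ over full span):
  R_A = w₀L/6 = (-11)·12/6 = -22 kN
  R_B = w₀L/3 = (-11)·12/3 = -44 kN
Load 2 — point force P=14 kN at a=9 m (b=L-a=3):
  R_A = Pb/L = 14·3/12 = 7/2 kN
  R_B = Pa/L = 14·9/12 = 21/2 kN
Superposition: R_A = -37/2 kN, R_B = -67/2 kN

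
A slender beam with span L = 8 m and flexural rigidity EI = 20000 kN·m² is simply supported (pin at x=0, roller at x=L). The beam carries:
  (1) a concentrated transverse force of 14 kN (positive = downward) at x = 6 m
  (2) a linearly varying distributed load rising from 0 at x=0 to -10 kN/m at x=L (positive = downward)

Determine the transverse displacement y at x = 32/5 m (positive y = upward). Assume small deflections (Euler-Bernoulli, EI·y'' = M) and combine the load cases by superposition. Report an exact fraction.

Load 1 — point force P=14 kN at a=6 m (b=L-a=2):
  y_1 = -Pa(L-x)(2Lx-a²-x²)/(6LEI)  [x>a] = -14·6·(8-(32/5))·(2·8·(32/5)-6²-(32/5)²)/(6·8·20000) = -1113/312500 m
Load 2 — triangular load w₀=-10 kN/m (0→w₀ over full span):
  y_2 = -w₀x(7L⁴-10L²x²+3x⁴)/(360LEI) = -(-10)·(32/5)·(7·8⁴-10·8²·(32/5)²+3·(32/5)⁴)/(360·8·20000) = 16256/1953125 m
Superposition: y = Σ y_i = 37199/7812500 m ≈ 0.004761 m

y(32/5) = 37199/7812500 m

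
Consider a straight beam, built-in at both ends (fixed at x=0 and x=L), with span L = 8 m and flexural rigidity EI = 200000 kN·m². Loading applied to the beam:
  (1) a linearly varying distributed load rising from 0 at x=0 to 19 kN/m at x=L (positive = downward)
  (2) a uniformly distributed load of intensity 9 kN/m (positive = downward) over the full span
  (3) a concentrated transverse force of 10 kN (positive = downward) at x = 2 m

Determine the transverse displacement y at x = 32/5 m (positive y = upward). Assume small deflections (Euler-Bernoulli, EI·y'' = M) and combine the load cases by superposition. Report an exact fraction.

y(32/5) = -524659/1171875000 m

Load 1 — triangular load w₀=19 kN/m (0→w₀ over full span):
  y_1 = -w₀x²(L-x)²(x+2L)/(120LEI) = -19·(32/5)²·(8-(32/5))²·((32/5)+2·8)/(120·8·200000) = -34048/146484375 m
Load 2 — uniform load w=9 kN/m over full span:
  y_2 = -wx²(L-x)²/(24EI) = -9·(32/5)²·(8-(32/5))²/(24·200000) = -384/1953125 m
Load 3 — point force P=10 kN at a=2 m (b=L-a=6):
  y_3 = -Pa²(L-x)²(3bL-(3b+a)(L-x))/(6L³EI)  [x>a] = -10·2²·(8-(32/5))²·(3·6·8-(3·6+2)·(8-(32/5)))/(6·8³·200000) = -7/375000 m
Superposition: y = Σ y_i = -524659/1171875000 m ≈ -0.000448 m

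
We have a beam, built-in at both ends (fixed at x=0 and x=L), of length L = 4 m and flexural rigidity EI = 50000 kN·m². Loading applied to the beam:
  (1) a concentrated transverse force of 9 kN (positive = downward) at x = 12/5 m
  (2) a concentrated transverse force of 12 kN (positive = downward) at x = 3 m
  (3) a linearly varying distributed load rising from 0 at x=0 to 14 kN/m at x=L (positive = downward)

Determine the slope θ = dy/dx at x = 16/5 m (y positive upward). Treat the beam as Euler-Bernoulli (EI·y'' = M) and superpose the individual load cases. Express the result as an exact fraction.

Load 1 — point force P=9 kN at a=12/5 m (b=L-a=8/5):
  θ_1 = Pa²(L-x)(2bL-(3b+a)(L-x))/(2L³EI)  [x>a] = 9·(12/5)²·(4-(16/5))·(2·(8/5)·4-(3·(8/5)+(12/5))·(4-(16/5)))/(2·4³·50000) = 891/19531250 rad
Load 2 — point force P=12 kN at a=3 m (b=L-a=1):
  θ_2 = Pa²(L-x)(2bL-(3b+a)(L-x))/(2L³EI)  [x>a] = 12·3²·(4-(16/5))·(2·1·4-(3·1+3)·(4-(16/5)))/(2·4³·50000) = 27/625000 rad
Load 3 — triangular load w₀=14 kN/m (0→w₀ over full span):
  θ_3 = -w₀(2x(L-x)(L-2x)(x+2L)+x²(L-x)²)/(120LEI) = -14·(2·(16/5)·(4-(16/5))·(4-2·(16/5))·((16/5)+2·4)+(16/5)²·(4-(16/5))²)/(120·4·50000) = 448/5859375 rad
Superposition: θ = Σ θ_i = 38737/234375000 rad ≈ 0.000165 rad

θ(16/5) = 38737/234375000 rad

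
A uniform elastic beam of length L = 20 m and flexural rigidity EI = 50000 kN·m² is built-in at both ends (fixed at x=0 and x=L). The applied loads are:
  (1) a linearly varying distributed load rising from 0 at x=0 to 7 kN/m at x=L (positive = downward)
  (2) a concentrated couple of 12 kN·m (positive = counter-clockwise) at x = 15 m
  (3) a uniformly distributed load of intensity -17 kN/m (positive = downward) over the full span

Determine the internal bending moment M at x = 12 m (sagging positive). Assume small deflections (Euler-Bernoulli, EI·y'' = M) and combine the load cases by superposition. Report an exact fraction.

Load 1 — triangular load w₀=7 kN/m (0→w₀ over full span):
  M_1 = 3w₀Lx/20 - w₀L²/30 - w₀x³/(6L) = 3·7·20·12/20 - 7·20²/30 - 7·12³/(6·20) = 868/15 kN·m
Load 2 — applied couple M₀=12 kN·m at a=15 m (b=L-a=5):
  M_2 = R_Ax - M_A  [x≤a] with R_A=27/40, M_A=15/4 = (27/40)·12 - (15/4) = 87/20 kN·m
Load 3 — uniform load w=-17 kN/m over full span:
  M_3 = wLx/2 - wL²/12 - wx²/2 = (-17)·20·12/2 - (-17)·20²/12 - (-17)·12²/2 = -748/3 kN·m
Superposition: M = Σ M_i = -11227/60 kN·m ≈ -187.116667 kN·m

M(12) = -11227/60 kN·m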